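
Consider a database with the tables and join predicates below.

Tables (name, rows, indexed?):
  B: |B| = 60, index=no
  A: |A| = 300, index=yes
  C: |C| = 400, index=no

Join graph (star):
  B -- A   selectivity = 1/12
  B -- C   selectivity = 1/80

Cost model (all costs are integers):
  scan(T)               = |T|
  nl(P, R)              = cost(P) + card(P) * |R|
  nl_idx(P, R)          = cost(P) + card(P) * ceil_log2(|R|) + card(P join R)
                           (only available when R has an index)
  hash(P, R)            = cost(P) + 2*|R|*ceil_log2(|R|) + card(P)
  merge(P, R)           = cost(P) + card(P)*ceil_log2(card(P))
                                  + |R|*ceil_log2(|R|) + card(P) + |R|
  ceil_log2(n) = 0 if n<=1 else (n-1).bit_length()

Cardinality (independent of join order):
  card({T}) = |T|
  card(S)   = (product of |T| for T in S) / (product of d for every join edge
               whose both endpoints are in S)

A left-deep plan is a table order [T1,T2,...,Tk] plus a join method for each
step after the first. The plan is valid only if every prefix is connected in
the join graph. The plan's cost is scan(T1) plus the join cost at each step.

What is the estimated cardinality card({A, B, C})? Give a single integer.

7500

Tables in S: A(300), B(60), C(400)
Edges inside S: B-A(d=12), B-C(d=80)
numerator = 300 * 60 * 400 = 7200000
denominator = 12 * 80 = 960
card(S) = 7200000 / 960 = 7500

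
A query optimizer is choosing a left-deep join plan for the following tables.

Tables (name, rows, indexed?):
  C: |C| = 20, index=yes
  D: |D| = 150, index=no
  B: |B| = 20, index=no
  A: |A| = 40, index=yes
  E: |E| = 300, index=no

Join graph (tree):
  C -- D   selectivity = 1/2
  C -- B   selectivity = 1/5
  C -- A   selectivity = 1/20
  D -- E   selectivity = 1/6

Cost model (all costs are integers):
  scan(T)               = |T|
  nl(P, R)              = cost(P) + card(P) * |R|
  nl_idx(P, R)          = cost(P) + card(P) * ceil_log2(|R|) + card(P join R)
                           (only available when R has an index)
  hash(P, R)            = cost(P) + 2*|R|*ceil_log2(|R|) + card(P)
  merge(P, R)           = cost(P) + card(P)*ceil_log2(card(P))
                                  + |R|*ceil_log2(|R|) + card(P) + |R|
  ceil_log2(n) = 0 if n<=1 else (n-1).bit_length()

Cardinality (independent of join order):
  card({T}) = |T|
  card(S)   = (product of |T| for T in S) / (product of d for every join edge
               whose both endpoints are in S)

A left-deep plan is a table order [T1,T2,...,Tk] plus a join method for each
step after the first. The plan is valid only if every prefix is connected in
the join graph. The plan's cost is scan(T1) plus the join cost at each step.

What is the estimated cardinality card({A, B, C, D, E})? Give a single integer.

Tables in S: A(40), B(20), C(20), D(150), E(300)
Edges inside S: C-D(d=2), C-B(d=5), C-A(d=20), D-E(d=6)
numerator = 40 * 20 * 20 * 150 * 300 = 720000000
denominator = 2 * 5 * 20 * 6 = 1200
card(S) = 720000000 / 1200 = 600000

600000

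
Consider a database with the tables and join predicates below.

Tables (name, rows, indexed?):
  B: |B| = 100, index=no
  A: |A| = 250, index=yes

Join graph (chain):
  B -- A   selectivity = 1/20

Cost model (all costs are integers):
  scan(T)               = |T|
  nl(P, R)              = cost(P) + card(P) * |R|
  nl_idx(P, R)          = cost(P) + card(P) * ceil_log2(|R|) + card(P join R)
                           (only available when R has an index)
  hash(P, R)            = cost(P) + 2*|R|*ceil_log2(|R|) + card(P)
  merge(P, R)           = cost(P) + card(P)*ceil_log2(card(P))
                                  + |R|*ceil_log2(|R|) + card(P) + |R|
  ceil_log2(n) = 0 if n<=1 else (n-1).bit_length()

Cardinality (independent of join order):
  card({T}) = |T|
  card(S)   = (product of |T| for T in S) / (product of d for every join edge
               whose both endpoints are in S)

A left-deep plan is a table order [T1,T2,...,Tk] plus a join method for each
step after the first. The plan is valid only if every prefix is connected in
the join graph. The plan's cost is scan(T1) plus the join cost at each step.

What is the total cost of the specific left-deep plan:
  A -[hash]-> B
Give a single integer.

step 1: scan A: cost=250, card=250
step 2: join B via hash
    card(P join B) = 250*100/(20) = 1250
    cost = 250 + 2*100*7 + 250 = 1900

1900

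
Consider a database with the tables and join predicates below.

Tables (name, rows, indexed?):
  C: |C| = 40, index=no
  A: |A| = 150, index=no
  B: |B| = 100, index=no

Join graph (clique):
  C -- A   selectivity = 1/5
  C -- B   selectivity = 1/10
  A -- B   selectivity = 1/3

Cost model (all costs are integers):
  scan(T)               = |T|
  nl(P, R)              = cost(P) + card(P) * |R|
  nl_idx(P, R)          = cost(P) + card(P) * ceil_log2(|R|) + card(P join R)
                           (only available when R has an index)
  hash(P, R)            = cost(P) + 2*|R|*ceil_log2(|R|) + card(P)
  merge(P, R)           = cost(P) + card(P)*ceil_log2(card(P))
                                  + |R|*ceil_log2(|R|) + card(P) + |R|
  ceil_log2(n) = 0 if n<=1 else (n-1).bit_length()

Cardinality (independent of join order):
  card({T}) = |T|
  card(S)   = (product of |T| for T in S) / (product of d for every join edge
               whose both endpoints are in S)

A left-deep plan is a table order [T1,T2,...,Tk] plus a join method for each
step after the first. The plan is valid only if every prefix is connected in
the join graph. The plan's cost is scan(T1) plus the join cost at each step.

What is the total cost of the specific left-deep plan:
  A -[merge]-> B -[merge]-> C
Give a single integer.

72580

step 1: scan A: cost=150, card=150
step 2: join B via merge
    card(P join B) = 150*100/(3) = 5000
    cost = 150 + 150*8 + 100*7 + 150 + 100 = 2300
step 3: join C via merge
    card(P join C) = 5000*40/(5*10) = 4000
    cost = 2300 + 5000*13 + 40*6 + 5000 + 40 = 72580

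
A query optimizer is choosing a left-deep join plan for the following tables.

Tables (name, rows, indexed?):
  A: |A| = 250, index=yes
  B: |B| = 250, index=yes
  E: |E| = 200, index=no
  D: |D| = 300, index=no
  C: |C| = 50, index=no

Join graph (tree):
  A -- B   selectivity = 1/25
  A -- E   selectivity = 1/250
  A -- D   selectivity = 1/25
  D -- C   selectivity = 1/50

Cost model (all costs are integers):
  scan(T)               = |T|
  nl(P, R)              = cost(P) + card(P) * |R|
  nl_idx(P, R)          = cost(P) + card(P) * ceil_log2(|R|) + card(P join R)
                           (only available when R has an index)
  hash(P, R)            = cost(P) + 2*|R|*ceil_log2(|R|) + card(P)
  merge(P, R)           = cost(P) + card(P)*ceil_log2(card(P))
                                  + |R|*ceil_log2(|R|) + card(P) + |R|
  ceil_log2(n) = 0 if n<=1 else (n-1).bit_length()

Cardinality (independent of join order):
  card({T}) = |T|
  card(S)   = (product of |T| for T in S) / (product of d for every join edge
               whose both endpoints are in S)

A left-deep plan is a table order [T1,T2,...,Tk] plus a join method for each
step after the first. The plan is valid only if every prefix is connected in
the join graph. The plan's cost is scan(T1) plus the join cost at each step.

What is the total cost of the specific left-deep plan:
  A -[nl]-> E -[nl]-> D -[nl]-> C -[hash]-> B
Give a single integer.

236650

step 1: scan A: cost=250, card=250
step 2: join E via nl
    card(P join E) = 250*200/(250) = 200
    cost = 250 + 250*200 = 50250
step 3: join D via nl
    card(P join D) = 200*300/(25) = 2400
    cost = 50250 + 200*300 = 110250
step 4: join C via nl
    card(P join C) = 2400*50/(50) = 2400
    cost = 110250 + 2400*50 = 230250
step 5: join B via hash
    card(P join B) = 2400*250/(25) = 24000
    cost = 230250 + 2*250*8 + 2400 = 236650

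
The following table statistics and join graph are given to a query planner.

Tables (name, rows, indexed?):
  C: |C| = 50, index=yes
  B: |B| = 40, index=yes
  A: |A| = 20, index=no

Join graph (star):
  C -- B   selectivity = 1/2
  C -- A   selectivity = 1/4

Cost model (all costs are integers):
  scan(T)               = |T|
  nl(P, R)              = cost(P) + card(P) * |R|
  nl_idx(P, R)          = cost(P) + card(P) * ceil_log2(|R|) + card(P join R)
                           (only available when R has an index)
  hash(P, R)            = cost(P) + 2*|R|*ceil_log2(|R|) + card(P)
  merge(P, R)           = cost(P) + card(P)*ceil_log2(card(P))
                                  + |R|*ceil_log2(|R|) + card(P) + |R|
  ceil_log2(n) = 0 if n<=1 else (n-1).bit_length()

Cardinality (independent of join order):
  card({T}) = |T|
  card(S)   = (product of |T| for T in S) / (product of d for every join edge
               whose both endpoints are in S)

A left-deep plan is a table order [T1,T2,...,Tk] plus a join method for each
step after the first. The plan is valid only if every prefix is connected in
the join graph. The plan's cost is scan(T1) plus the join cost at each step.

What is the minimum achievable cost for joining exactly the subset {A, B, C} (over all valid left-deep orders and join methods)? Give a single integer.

1030

Selinger DP over subsets of {A,B,C}:
  {C}: scan cost=50, card=50
  {B}: scan cost=40, card=40
  {A}: scan cost=20, card=20
  {BC}: card=1000; try (B,hash)→580, (C,merge)→670, (C,hash)→680, (B,merge)→680, (C,nl_idx)→1280, (B,nl_idx)→1350 …(+2); best=580 via (B,hash)
  {AC}: card=250; try (A,hash)→300, (C,nl_idx)→390, (C,merge)→490, (A,merge)→520, (C,hash)→640, (C,nl)→1020 …(+1); best=300 via (A,hash)
  {ABC}: card=5000; try (B,hash)→1030, (A,hash)→1780, (B,merge)→2830, (B,nl_idx)→6800, (B,nl)→10300, (A,merge)→11700 …(+1); best=1030 via (B,hash)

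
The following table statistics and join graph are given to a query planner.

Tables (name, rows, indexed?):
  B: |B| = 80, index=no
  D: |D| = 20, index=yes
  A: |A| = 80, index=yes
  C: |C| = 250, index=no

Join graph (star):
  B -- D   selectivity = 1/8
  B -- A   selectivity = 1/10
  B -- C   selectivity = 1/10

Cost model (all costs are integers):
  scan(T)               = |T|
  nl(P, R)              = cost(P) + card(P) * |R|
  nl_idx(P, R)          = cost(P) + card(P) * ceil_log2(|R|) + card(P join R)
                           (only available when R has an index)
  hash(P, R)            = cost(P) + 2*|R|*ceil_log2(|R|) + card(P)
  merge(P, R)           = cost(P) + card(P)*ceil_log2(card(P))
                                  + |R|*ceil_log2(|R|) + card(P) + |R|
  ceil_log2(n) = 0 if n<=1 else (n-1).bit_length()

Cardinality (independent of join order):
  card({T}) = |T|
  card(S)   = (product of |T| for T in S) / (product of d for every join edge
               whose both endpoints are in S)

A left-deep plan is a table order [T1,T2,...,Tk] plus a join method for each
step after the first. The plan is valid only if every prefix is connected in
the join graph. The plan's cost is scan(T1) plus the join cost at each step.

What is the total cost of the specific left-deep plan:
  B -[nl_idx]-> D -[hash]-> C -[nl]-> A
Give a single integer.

404880

step 1: scan B: cost=80, card=80
step 2: join D via nl_idx
    card(P join D) = 80*20/(8) = 200
    cost = 80 + 80*5 + 200 = 680
step 3: join C via hash
    card(P join C) = 200*250/(10) = 5000
    cost = 680 + 2*250*8 + 200 = 4880
step 4: join A via nl
    card(P join A) = 5000*80/(10) = 40000
    cost = 4880 + 5000*80 = 404880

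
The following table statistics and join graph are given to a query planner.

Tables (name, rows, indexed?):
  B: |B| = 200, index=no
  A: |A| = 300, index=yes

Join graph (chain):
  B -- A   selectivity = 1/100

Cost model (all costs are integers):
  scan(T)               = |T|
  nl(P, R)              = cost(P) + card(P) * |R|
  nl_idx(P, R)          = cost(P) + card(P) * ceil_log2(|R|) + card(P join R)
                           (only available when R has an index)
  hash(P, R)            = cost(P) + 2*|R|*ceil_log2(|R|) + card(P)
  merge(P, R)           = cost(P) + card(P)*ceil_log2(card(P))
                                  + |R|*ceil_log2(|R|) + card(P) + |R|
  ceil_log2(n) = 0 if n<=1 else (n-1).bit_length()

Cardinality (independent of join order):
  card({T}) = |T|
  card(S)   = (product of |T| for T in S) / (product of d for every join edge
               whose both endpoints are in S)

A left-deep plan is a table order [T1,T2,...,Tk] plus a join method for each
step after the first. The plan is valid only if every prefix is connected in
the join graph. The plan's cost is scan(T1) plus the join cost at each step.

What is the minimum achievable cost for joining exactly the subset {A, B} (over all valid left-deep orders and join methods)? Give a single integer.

Selinger DP over subsets of {A,B}:
  {B}: scan cost=200, card=200
  {A}: scan cost=300, card=300
  {AB}: card=600; try (A,nl_idx)→2600, (B,hash)→3800, (A,merge)→5000, (B,merge)→5100, (A,hash)→5800, (A,nl)→60200 …(+1); best=2600 via (A,nl_idx)

2600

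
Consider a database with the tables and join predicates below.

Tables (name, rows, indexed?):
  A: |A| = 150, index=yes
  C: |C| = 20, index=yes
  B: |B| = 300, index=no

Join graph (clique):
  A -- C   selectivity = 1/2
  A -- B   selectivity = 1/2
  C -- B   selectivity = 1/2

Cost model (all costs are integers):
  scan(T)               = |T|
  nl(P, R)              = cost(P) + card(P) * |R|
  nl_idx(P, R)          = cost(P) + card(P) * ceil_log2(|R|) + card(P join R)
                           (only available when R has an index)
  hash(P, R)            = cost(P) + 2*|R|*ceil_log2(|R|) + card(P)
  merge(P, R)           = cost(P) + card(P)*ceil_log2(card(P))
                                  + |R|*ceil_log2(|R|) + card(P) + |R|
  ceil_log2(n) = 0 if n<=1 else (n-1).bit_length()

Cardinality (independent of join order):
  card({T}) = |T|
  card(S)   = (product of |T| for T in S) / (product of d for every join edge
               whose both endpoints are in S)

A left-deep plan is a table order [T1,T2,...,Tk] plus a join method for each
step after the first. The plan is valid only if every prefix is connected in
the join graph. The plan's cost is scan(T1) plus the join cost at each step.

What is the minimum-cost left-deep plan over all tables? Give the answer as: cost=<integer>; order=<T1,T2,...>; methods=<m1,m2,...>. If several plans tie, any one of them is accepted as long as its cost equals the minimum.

cost=6200; order=B,C,A; methods=hash,hash

Selinger DP (subsets sized 1..n):
  {A}: scan cost=150, card=150
  {C}: scan cost=20, card=20
  {B}: scan cost=300, card=300
  {AC}: card=1500; try (C,hash)→500, (A,merge)→1490, (C,merge)→1620, (A,nl_idx)→1680, (C,nl_idx)→2400, (A,hash)→2440 …(+2); best=500 via (C,hash)
  {AB}: card=22500; try (A,hash)→3000, (B,merge)→4500, (A,merge)→4650, (B,hash)→5700, (A,nl_idx)→25200, (B,nl)→45150 …(+1); best=3000 via (A,hash)
  {BC}: card=3000; try (C,hash)→800, (B,merge)→3140, (C,merge)→3420, (C,nl_idx)→4800, (B,hash)→5440, (B,nl)→6020 …(+1); best=800 via (C,hash)
  {ABC}: card=112500; try (A,hash)→6200, (B,hash)→7400, (B,merge)→21500, (C,hash)→25700, (A,merge)→41150, (A,nl_idx)→137300 …(+5); best=6200 via (A,hash)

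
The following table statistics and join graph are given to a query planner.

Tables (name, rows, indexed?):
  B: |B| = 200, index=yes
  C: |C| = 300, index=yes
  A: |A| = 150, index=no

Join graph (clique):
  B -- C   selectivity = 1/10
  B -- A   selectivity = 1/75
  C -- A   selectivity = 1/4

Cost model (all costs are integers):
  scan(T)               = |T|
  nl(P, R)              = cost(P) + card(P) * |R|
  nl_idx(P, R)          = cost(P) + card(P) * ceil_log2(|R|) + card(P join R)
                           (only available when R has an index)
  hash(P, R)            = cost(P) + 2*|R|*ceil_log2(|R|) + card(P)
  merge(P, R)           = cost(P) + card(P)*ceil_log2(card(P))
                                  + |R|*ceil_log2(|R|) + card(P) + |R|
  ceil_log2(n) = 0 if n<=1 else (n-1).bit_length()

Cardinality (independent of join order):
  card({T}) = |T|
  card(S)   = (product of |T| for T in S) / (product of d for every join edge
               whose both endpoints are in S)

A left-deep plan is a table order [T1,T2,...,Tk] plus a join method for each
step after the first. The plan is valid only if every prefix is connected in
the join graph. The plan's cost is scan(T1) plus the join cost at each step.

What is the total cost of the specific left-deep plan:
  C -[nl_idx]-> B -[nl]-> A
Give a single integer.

step 1: scan C: cost=300, card=300
step 2: join B via nl_idx
    card(P join B) = 300*200/(10) = 6000
    cost = 300 + 300*8 + 6000 = 8700
step 3: join A via nl
    card(P join A) = 6000*150/(75*4) = 3000
    cost = 8700 + 6000*150 = 908700

908700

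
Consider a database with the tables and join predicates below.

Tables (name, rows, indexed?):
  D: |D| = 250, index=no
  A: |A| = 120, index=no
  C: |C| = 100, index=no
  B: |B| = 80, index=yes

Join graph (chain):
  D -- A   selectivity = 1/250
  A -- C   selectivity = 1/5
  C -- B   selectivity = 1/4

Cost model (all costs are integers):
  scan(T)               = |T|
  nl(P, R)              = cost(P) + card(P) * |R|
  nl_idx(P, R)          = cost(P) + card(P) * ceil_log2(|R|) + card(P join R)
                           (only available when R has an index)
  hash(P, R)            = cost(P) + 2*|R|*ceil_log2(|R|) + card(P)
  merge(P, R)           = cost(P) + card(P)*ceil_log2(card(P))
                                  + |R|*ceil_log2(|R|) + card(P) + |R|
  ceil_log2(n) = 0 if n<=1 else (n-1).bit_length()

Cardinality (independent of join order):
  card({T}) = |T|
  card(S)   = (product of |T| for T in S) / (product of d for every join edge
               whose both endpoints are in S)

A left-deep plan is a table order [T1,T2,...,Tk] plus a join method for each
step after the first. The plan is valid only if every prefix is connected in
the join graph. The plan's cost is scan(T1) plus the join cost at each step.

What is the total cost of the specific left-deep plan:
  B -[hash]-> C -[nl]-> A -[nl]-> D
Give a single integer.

12241560

step 1: scan B: cost=80, card=80
step 2: join C via hash
    card(P join C) = 80*100/(4) = 2000
    cost = 80 + 2*100*7 + 80 = 1560
step 3: join A via nl
    card(P join A) = 2000*120/(5) = 48000
    cost = 1560 + 2000*120 = 241560
step 4: join D via nl
    card(P join D) = 48000*250/(250) = 48000
    cost = 241560 + 48000*250 = 12241560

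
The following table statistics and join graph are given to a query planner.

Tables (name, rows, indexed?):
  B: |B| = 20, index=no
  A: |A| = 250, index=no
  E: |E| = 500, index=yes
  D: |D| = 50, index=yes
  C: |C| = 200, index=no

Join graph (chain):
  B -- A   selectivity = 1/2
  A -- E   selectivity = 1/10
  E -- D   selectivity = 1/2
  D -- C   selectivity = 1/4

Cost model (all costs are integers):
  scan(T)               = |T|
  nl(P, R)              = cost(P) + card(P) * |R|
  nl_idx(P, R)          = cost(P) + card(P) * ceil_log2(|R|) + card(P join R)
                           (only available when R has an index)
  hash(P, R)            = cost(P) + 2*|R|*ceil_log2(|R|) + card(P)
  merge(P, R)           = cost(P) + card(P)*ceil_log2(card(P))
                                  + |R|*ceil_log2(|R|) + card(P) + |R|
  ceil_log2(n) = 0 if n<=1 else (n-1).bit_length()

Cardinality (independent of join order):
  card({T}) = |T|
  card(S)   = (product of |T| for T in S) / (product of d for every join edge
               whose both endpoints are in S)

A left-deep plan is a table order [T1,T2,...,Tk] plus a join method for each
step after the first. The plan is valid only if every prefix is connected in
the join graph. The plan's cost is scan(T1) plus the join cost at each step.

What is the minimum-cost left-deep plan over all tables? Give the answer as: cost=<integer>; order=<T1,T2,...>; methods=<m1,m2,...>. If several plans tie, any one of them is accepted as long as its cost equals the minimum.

cost=3266000; order=A,B,E,D,C; methods=hash,hash,hash,hash

Selinger DP (subsets sized 1..n):
  {B}: scan cost=20, card=20
  {A}: scan cost=250, card=250
  {E}: scan cost=500, card=500
  {D}: scan cost=50, card=50
  {C}: scan cost=200, card=200
  {AB}: card=2500; try (B,hash)→700, (A,merge)→2390, (B,merge)→2620, (A,hash)→4040, (A,nl)→5020, (B,nl)→5250; best=700 via (B,hash)
  {AE}: card=12500; try (A,hash)→5000, (E,merge)→7500, (A,merge)→7750, (E,hash)→9500, (E,nl_idx)→15000, (E,nl)→125250 …(+1); best=5000 via (A,hash)
  {DE}: card=12500; try (D,hash)→1600, (E,merge)→5400, (D,merge)→5850, (E,hash)→9100, (E,nl_idx)→13000, (D,nl_idx)→16000 …(+2); best=1600 via (D,hash)
  {CD}: card=2500; try (D,hash)→1000, (C,merge)→2200, (D,merge)→2350, (C,hash)→3300, (D,nl_idx)→3900, (C,nl)→10050 …(+1); best=1000 via (D,hash)
  {ABE}: card=125000; try (E,hash)→12200, (B,hash)→17700, (E,merge)→38200, (E,nl_idx)→148200, (B,merge)→192620, (B,nl)→255000 …(+1); best=12200 via (E,hash)
  {ADE}: card=312500; try (D,hash)→18100, (A,hash)→18100, (A,merge)→191350, (D,merge)→192850, (D,nl_idx)→392500, (D,nl)→630000 …(+1); best=18100 via (D,hash)
  {CDE}: card=625000; try (E,hash)→12500, (C,hash)→17300, (E,merge)→38500, (C,merge)→190900, (E,nl_idx)→648500, (E,nl)→1251000 …(+1); best=12500 via (E,hash)
  {ABDE}: card=3125000; try (D,hash)→137800, (B,hash)→330800, (D,merge)→2262550, (D,nl_idx)→3887200, (D,nl)→6262200, (B,nl)→6268100 …(+1); best=137800 via (D,hash)
  {ACDE}: card=15625000; try (C,hash)→333800, (A,hash)→641500, (C,merge)→6269900, (A,merge)→13139750, (C,nl)→62518100, (A,nl)→156262500; best=333800 via (C,hash)
  {ABCDE}: card=156250000; try (C,hash)→3266000, (B,hash)→15959000, (C,merge)→72014600, (B,nl)→312833800, (B,merge)→390958920, (C,nl)→625137800; best=3266000 via (C,hash)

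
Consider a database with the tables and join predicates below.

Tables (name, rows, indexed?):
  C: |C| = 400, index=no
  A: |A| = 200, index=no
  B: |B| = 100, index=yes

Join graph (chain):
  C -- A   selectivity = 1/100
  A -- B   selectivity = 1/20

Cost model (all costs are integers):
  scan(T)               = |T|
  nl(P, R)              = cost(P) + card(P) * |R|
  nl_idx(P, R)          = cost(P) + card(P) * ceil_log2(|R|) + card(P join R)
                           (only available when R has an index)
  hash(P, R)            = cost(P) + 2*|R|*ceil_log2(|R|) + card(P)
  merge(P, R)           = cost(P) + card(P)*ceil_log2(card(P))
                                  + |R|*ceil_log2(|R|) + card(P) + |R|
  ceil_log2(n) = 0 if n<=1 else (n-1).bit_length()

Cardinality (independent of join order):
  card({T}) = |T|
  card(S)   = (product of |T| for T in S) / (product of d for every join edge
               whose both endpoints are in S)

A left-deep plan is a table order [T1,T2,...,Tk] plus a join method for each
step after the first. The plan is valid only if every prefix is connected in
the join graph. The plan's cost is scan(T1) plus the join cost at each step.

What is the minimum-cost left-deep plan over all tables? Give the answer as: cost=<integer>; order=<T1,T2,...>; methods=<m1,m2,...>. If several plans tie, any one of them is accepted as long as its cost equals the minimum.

cost=6200; order=C,A,B; methods=hash,hash

Selinger DP (subsets sized 1..n):
  {C}: scan cost=400, card=400
  {A}: scan cost=200, card=200
  {B}: scan cost=100, card=100
  {AC}: card=800; try (A,hash)→4000, (C,merge)→6000, (A,merge)→6200, (C,hash)→7600, (C,nl)→80200, (A,nl)→80400; best=4000 via (A,hash)
  {AB}: card=1000; try (B,hash)→1800, (B,nl_idx)→2600, (A,merge)→2700, (B,merge)→2800, (A,hash)→3400, (A,nl)→20100 …(+1); best=1800 via (B,hash)
  {ABC}: card=4000; try (B,hash)→6200, (C,hash)→10000, (B,merge)→13600, (B,nl_idx)→13600, (C,merge)→16800, (B,nl)→84000 …(+1); best=6200 via (B,hash)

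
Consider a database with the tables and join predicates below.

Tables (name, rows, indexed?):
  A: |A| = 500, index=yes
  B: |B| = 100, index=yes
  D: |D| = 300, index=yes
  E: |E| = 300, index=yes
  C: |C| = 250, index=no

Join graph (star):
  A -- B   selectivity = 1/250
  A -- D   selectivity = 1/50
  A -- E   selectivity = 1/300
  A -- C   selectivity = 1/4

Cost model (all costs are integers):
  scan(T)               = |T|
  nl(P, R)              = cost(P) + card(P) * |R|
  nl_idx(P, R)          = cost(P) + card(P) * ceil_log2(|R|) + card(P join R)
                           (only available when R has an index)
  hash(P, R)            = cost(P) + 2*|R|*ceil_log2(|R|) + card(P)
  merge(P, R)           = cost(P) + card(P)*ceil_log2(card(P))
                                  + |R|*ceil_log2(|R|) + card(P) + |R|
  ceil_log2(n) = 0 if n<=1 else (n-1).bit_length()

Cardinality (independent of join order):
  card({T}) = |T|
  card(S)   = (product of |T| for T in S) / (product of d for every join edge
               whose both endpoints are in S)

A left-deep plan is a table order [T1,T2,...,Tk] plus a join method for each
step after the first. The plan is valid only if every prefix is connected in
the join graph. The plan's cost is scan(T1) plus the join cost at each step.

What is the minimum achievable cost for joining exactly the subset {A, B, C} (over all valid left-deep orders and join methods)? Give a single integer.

Selinger DP over subsets of {A,B,C}:
  {A}: scan cost=500, card=500
  {B}: scan cost=100, card=100
  {C}: scan cost=250, card=250
  {AB}: card=200; try (A,nl_idx)→1200, (B,hash)→2400, (B,nl_idx)→4200, (A,merge)→5900, (B,merge)→6300, (A,hash)→9200 …(+2); best=1200 via (A,nl_idx)
  {AC}: card=31250; try (C,hash)→5000, (A,merge)→7500, (C,merge)→7750, (A,hash)→9500, (A,nl_idx)→33750, (A,nl)→125250 …(+1); best=5000 via (C,hash)
  {ABC}: card=12500; try (C,merge)→5250, (C,hash)→5400, (B,hash)→37650, (C,nl)→51200, (B,nl_idx)→236250, (B,merge)→505800 …(+1); best=5250 via (C,merge)

5250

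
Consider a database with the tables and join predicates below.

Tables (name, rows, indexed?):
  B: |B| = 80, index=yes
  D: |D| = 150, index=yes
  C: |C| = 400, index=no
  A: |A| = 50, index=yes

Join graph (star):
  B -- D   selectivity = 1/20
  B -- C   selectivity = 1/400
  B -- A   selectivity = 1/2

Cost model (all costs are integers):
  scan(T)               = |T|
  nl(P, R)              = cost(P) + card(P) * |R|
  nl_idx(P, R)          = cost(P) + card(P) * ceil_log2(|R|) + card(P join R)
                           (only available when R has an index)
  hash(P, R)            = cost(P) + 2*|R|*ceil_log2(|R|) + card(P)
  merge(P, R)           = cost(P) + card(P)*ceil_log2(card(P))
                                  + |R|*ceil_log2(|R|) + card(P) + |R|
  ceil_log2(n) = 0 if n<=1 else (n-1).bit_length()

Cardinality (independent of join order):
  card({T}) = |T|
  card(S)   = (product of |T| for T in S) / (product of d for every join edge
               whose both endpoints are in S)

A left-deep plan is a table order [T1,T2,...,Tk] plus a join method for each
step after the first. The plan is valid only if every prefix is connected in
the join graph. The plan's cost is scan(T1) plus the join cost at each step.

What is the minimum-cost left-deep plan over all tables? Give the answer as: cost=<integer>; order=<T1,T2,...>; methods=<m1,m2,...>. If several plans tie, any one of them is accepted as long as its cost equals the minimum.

Selinger DP (subsets sized 1..n):
  {B}: scan cost=80, card=80
  {D}: scan cost=150, card=150
  {C}: scan cost=400, card=400
  {A}: scan cost=50, card=50
  {BD}: card=600; try (D,nl_idx)→1320, (B,hash)→1420, (B,nl_idx)→1800, (D,merge)→2070, (B,merge)→2140, (D,hash)→2560 …(+2); best=1320 via (D,nl_idx)
  {BC}: card=80; try (B,hash)→1920, (B,nl_idx)→3280, (C,merge)→4720, (B,merge)→5040, (C,hash)→7360, (C,nl)→32080 …(+1); best=1920 via (B,hash)
  {AB}: card=2000; try (A,hash)→760, (B,merge)→1040, (A,merge)→1070, (B,hash)→1220, (B,nl_idx)→2400, (A,nl_idx)→2560 …(+2); best=760 via (A,hash)
  {BCD}: card=600; try (D,nl_idx)→3160, (D,merge)→3910, (D,hash)→4400, (C,hash)→9120, (C,merge)→11920, (D,nl)→13920 …(+1); best=3160 via (D,nl_idx)
  {ABD}: card=15000; try (A,hash)→2520, (D,hash)→5160, (A,merge)→8270, (A,nl_idx)→19920, (D,merge)→26110, (A,nl)→31320 …(+2); best=2520 via (A,hash)
  {ABC}: card=2000; try (A,hash)→2600, (A,merge)→2910, (A,nl_idx)→4400, (A,nl)→5920, (C,hash)→9960, (C,merge)→28760 …(+1); best=2600 via (A,hash)
  {ABCD}: card=15000; try (A,hash)→4360, (D,hash)→7000, (A,merge)→10110, (A,nl_idx)→21760, (C,hash)→24720, (D,merge)→27950 …(+5); best=4360 via (A,hash)

cost=4360; order=C,B,D,A; methods=hash,nl_idx,hash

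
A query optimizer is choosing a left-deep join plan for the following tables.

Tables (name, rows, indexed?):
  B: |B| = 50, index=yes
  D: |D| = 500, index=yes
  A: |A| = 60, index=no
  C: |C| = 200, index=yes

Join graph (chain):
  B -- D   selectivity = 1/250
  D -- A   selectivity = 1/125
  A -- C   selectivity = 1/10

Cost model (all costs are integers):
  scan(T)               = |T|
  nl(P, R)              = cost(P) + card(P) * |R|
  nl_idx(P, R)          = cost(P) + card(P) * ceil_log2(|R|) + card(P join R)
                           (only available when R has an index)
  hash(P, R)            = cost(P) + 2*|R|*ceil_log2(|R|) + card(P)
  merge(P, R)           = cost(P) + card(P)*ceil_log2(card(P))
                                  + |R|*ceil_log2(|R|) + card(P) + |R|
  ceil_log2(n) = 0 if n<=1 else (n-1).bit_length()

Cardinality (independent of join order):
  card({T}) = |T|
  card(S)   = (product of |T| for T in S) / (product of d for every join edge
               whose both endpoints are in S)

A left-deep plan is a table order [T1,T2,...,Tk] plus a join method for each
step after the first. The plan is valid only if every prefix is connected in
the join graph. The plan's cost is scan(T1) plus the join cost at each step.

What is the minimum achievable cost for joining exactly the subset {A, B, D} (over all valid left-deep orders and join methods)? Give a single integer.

Selinger DP over subsets of {A,B,D}:
  {B}: scan cost=50, card=50
  {D}: scan cost=500, card=500
  {A}: scan cost=60, card=60
  {BD}: card=100; try (D,nl_idx)→600, (B,hash)→1600, (B,nl_idx)→3600, (D,merge)→5400, (B,merge)→5850, (D,hash)→9100 …(+2); best=600 via (D,nl_idx)
  {AD}: card=240; try (D,nl_idx)→840, (A,hash)→1720, (D,merge)→5480, (A,merge)→5920, (D,hash)→9120, (D,nl)→30060 …(+1); best=840 via (D,nl_idx)
  {ABD}: card=48; try (A,hash)→1420, (B,hash)→1680, (A,merge)→1820, (B,nl_idx)→2328, (B,merge)→3350, (A,nl)→6600 …(+1); best=1420 via (A,hash)

1420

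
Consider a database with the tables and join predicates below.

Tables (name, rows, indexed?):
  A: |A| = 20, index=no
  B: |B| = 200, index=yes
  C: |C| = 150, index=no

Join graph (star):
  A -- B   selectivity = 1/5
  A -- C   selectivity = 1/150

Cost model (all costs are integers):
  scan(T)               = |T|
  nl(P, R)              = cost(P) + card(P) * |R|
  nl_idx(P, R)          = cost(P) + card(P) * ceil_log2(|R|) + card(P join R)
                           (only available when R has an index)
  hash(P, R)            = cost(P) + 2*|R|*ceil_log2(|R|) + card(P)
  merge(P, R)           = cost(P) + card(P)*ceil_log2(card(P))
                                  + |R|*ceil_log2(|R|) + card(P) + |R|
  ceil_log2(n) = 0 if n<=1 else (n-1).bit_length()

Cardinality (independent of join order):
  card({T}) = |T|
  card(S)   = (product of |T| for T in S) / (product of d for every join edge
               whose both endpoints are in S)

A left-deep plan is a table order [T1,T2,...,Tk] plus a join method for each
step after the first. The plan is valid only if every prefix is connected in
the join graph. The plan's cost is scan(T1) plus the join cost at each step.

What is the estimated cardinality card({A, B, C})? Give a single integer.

Tables in S: A(20), B(200), C(150)
Edges inside S: A-B(d=5), A-C(d=150)
numerator = 20 * 200 * 150 = 600000
denominator = 5 * 150 = 750
card(S) = 600000 / 750 = 800

800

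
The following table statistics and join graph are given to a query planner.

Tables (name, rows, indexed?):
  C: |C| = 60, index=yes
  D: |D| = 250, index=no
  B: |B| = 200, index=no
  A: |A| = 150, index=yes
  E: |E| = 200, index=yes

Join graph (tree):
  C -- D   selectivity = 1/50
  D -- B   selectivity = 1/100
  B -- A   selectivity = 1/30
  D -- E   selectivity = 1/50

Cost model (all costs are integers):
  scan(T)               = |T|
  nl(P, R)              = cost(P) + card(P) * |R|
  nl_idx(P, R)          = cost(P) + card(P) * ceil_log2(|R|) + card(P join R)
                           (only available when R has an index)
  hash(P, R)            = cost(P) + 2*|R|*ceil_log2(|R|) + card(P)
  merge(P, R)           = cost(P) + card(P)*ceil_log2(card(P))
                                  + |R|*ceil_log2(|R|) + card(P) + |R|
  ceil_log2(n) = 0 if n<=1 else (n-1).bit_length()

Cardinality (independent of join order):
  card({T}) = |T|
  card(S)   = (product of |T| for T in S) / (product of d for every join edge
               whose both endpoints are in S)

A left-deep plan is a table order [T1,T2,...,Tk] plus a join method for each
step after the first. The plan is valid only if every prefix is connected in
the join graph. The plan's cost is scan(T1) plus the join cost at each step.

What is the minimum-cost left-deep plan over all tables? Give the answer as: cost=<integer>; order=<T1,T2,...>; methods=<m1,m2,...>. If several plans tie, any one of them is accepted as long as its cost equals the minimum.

cost=13320; order=D,C,B,E,A; methods=hash,hash,hash,hash

Selinger DP (subsets sized 1..n):
  {C}: scan cost=60, card=60
  {D}: scan cost=250, card=250
  {B}: scan cost=200, card=200
  {A}: scan cost=150, card=150
  {E}: scan cost=200, card=200
  {CD}: card=300; try (C,hash)→1220, (C,nl_idx)→2050, (D,merge)→2730, (C,merge)→2920, (D,hash)→4120, (D,nl)→15060 …(+1); best=1220 via (C,hash)
  {BD}: card=500; try (B,hash)→3700, (D,merge)→4250, (B,merge)→4300, (D,hash)→4400, (D,nl)→50200, (B,nl)→50250; best=3700 via (B,hash)
  {DE}: card=1000; try (E,nl_idx)→3250, (E,hash)→3700, (D,merge)→4250, (E,merge)→4300, (D,hash)→4400, (D,nl)→50200 …(+1); best=3250 via (E,nl_idx)
  {AB}: card=1000; try (A,hash)→2800, (A,nl_idx)→2800, (B,merge)→3300, (A,merge)→3350, (B,hash)→3500, (B,nl)→30150 …(+1); best=2800 via (A,hash)
  {BCD}: card=600; try (B,hash)→4720, (C,hash)→4920, (B,merge)→6020, (C,nl_idx)→7300, (C,merge)→9120, (C,nl)→33700 …(+1); best=4720 via (B,hash)
  {CDE}: card=1200; try (E,hash)→4720, (E,nl_idx)→4820, (C,hash)→4970, (E,merge)→6020, (C,nl_idx)→10450, (C,merge)→14670 …(+2); best=4720 via (E,hash)
  {ABD}: card=2500; try (A,hash)→6600, (D,hash)→7800, (A,merge)→10050, (A,nl_idx)→10200, (D,merge)→16050, (A,nl)→78700 …(+1); best=6600 via (A,hash)
  {BDE}: card=2000; try (E,hash)→7400, (B,hash)→7450, (E,nl_idx)→9700, (E,merge)→10500, (B,merge)→16050, (E,nl)→103700 …(+1); best=7400 via (E,hash)
  {ABCD}: card=3000; try (A,hash)→7720, (C,hash)→9820, (A,nl_idx)→12520, (A,merge)→12670, (C,nl_idx)→24600, (C,merge)→39520 …(+2); best=7720 via (A,hash)
  {BCDE}: card=2400; try (E,hash)→8520, (B,hash)→9120, (C,hash)→10120, (E,nl_idx)→11920, (E,merge)→13120, (B,merge)→20920 …(+5); best=8520 via (E,hash)
  {ABDE}: card=10000; try (A,hash)→11800, (E,hash)→12300, (A,merge)→32750, (A,nl_idx)→33400, (E,nl_idx)→36600, (E,merge)→40900 …(+2); best=11800 via (A,hash)
  {ABCDE}: card=12000; try (A,hash)→13320, (E,hash)→13920, (C,hash)→22520, (A,nl_idx)→39720, (A,merge)→41070, (E,nl_idx)→43720 …(+6); best=13320 via (A,hash)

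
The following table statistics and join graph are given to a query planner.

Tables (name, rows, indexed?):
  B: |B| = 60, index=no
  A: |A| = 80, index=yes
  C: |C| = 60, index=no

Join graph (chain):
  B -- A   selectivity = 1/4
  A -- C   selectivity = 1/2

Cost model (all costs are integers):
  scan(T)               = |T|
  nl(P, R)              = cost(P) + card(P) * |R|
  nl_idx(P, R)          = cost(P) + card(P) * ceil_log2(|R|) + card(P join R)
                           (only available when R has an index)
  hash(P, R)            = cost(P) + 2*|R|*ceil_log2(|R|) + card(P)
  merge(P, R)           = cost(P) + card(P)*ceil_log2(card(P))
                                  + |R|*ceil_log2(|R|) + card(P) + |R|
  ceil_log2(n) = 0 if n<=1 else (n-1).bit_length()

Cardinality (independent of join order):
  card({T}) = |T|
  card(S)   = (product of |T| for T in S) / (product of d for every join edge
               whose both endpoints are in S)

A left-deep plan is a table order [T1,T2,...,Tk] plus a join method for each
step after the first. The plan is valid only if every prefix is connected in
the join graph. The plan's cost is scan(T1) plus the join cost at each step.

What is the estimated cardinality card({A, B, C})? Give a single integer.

36000

Tables in S: A(80), B(60), C(60)
Edges inside S: B-A(d=4), A-C(d=2)
numerator = 80 * 60 * 60 = 288000
denominator = 4 * 2 = 8
card(S) = 288000 / 8 = 36000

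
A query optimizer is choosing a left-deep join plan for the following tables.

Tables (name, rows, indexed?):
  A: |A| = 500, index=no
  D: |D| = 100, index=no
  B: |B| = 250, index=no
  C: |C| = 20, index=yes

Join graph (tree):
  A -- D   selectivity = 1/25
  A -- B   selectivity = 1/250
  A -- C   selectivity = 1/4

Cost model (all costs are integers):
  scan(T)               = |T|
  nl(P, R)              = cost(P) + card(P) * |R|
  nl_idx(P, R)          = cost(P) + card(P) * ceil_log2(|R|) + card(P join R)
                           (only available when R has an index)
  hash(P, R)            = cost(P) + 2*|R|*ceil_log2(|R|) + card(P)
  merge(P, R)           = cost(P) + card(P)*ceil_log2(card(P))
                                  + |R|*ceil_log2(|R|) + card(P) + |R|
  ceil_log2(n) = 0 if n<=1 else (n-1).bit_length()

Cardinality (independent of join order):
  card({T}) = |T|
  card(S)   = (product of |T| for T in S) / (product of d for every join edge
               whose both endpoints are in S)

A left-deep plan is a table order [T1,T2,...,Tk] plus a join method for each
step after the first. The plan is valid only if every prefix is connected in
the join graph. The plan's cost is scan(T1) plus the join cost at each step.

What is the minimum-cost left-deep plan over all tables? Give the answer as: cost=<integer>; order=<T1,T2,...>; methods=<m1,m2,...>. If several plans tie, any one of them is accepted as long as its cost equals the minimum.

cost=9100; order=A,B,D,C; methods=hash,hash,hash

Selinger DP (subsets sized 1..n):
  {A}: scan cost=500, card=500
  {D}: scan cost=100, card=100
  {B}: scan cost=250, card=250
  {C}: scan cost=20, card=20
  {AD}: card=2000; try (D,hash)→2400, (A,merge)→5900, (D,merge)→6300, (A,hash)→9200, (A,nl)→50100, (D,nl)→50500; best=2400 via (D,hash)
  {AB}: card=500; try (B,hash)→5000, (A,merge)→7500, (B,merge)→7750, (A,hash)→9500, (A,nl)→125250, (B,nl)→125500; best=5000 via (B,hash)
  {AC}: card=2500; try (C,hash)→1200, (A,merge)→5140, (C,nl_idx)→5500, (C,merge)→5620, (A,hash)→9040, (A,nl)→10020 …(+1); best=1200 via (C,hash)
  {ABD}: card=2000; try (D,hash)→6900, (B,hash)→8400, (D,merge)→10800, (B,merge)→28650, (D,nl)→55000, (B,nl)→502400; best=6900 via (D,hash)
  {ACD}: card=10000; try (C,hash)→4600, (D,hash)→5100, (C,nl_idx)→22400, (C,merge)→26520, (D,merge)→34500, (C,nl)→42400 …(+1); best=4600 via (C,hash)
  {ABC}: card=2500; try (C,hash)→5700, (B,hash)→7700, (C,nl_idx)→10000, (C,merge)→10120, (C,nl)→15000, (B,merge)→35950 …(+1); best=5700 via (C,hash)
  {ABCD}: card=10000; try (C,hash)→9100, (D,hash)→9600, (B,hash)→18600, (C,nl_idx)→26900, (C,merge)→31020, (D,merge)→39000 …(+4); best=9100 via (C,hash)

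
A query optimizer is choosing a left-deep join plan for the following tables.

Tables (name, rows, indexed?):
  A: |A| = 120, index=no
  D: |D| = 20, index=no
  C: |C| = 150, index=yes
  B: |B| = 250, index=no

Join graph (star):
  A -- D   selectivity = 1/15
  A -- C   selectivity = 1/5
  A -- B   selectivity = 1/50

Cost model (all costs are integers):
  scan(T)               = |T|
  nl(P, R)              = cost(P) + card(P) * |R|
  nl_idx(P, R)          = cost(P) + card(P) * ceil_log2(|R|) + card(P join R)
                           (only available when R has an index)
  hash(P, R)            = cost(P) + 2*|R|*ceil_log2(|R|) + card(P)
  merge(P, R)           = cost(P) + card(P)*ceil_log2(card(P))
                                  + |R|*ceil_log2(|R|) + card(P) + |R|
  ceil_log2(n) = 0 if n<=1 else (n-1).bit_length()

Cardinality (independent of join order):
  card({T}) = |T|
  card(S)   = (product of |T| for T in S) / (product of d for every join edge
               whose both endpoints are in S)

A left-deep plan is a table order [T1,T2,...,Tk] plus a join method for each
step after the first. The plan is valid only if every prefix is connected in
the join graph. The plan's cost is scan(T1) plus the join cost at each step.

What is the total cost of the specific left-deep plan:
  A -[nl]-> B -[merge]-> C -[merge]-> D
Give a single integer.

326190

step 1: scan A: cost=120, card=120
step 2: join B via nl
    card(P join B) = 120*250/(50) = 600
    cost = 120 + 120*250 = 30120
step 3: join C via merge
    card(P join C) = 600*150/(5) = 18000
    cost = 30120 + 600*10 + 150*8 + 600 + 150 = 38070
step 4: join D via merge
    card(P join D) = 18000*20/(15) = 24000
    cost = 38070 + 18000*15 + 20*5 + 18000 + 20 = 326190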